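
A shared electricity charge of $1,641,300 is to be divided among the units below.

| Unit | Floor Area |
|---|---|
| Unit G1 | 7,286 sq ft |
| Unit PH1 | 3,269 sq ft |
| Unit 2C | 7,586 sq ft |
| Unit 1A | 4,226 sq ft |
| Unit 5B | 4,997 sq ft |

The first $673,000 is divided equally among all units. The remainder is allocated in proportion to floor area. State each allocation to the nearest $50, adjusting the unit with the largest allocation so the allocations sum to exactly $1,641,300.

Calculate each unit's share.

Unit G1: $392,400 · Unit PH1: $250,300 · Unit 2C: $403,050 · Unit 1A: $284,150 · Unit 5B: $311,400

First tranche $673,000 split equally: $134,600 each.
Remainder $968,300 by floor area (total 27,364): Unit G1 257,821.73 → $257,800; Unit PH1 115,676.53 → $115,700; Unit 2C 268,437.50 → $268,450; Unit 1A 149,540.85 → $149,550; Unit 5B 176,823.38 → $176,800.
Totals: Unit G1 $134,600 + $257,800 = $392,400; Unit PH1 $134,600 + $115,700 = $250,300; Unit 2C $134,600 + $268,450 = $403,050; Unit 1A $134,600 + $149,550 = $284,150; Unit 5B $134,600 + $176,800 = $311,400.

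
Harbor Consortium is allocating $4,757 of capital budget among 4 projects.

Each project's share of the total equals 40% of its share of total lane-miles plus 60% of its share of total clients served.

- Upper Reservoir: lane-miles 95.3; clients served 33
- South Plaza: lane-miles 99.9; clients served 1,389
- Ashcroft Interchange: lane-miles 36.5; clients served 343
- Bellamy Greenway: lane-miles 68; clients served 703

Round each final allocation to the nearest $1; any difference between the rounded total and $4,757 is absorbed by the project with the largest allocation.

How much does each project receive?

Upper Reservoir: $643 | South Plaza: $2,241 | Ashcroft Interchange: $628 | Bellamy Greenway: $1,245

Lane-miles total 299.7; clients served total 2,468.
Composite weights (40% lane-miles + 60% clients served): Upper Reservoir 0.1352; South Plaza 0.4710; Ashcroft Interchange 0.1321; Bellamy Greenway 0.2617.
Raw shares: Upper Reservoir 643.23; South Plaza 2,240.62; Ashcroft Interchange 628.41; Bellamy Greenway 1,244.74.
At nearest $1: Upper Reservoir $643; South Plaza $2,241; Ashcroft Interchange $628; Bellamy Greenway $1,245. Sum = $4,757.
Rounded total matches; no reconciliation needed.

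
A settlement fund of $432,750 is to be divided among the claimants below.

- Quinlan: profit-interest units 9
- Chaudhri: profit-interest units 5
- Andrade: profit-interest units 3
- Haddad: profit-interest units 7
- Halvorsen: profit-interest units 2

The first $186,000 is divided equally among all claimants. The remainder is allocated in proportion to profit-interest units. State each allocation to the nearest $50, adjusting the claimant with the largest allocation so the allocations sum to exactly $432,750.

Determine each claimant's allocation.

Quinlan: $122,600 · Chaudhri: $84,650 · Andrade: $65,650 · Haddad: $103,650 · Halvorsen: $56,200

First tranche $186,000 split equally: $37,200 each.
Remainder $246,750 by profit-interest units (total 26): Quinlan 85,413.46 → $85,400; Chaudhri 47,451.92 → $47,450; Andrade 28,471.15 → $28,450; Haddad 66,432.69 → $66,450; Halvorsen 18,980.77 → $19,000.
Totals: Quinlan $37,200 + $85,400 = $122,600; Chaudhri $37,200 + $47,450 = $84,650; Andrade $37,200 + $28,450 = $65,650; Haddad $37,200 + $66,450 = $103,650; Halvorsen $37,200 + $19,000 = $56,200.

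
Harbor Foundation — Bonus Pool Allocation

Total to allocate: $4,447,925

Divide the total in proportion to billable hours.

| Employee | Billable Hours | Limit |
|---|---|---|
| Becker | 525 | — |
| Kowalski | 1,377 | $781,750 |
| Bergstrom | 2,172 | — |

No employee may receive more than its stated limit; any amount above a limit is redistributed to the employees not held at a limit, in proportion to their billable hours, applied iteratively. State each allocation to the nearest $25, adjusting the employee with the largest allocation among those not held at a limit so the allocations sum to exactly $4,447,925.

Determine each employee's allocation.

Sum of billable hours: 4,074.
Pro-rata shares before constraints: Becker 573,186.21; Kowalski 1,503,385.55; Bergstrom 2,371,353.24.
Held at cap: Kowalski ($781,750); residual $3,666,175 reallocated over remaining billable hours 2,697.
Remaining shares: Becker 713,660.32 → $713,650; Bergstrom 2,952,514.68 → $2,952,525.

Becker: $713,650; Kowalski: $781,750; Bergstrom: $2,952,525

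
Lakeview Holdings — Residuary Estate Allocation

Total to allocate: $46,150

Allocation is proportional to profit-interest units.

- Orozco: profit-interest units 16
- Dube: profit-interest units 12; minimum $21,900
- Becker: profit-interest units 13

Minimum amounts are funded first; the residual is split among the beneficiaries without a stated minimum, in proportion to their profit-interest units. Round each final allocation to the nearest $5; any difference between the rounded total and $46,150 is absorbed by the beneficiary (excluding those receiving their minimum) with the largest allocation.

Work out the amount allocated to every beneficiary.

Minimums first: Dube $21,900. Residual $24,250.
Residual split over remaining profit-interest units 29: Orozco 13,379.31 → $13,380; Becker 10,870.69 → $10,870.

Orozco: $13,380; Dube: $21,900; Becker: $10,870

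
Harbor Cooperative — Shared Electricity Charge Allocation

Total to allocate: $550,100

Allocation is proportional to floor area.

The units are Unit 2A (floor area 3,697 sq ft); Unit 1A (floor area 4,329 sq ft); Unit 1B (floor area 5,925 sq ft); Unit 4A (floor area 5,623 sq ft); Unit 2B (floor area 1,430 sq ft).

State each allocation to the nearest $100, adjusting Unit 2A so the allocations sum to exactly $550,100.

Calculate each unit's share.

Combined floor area = 21,004.
Raw shares: Unit 2A 3,697/21,004 × $550,100 = 96,825.35; Unit 1A 4,329/21,004 × $550,100 = 113,377.59; Unit 1B 5,925/21,004 × $550,100 = 155,177.23; Unit 4A 5,623/21,004 × $550,100 = 147,267.77; Unit 2B 1,430/21,004 × $550,100 = 37,452.06.
At nearest $100: Unit 2A $96,800; Unit 1A $113,400; Unit 1B $155,200; Unit 4A $147,300; Unit 2B $37,500. Sum = $550,200.
Difference $550,100 − $550,200 = −$100 applied to Unit 2A: Unit 2A becomes $96,700.

Unit 2A: $96,700 · Unit 1A: $113,400 · Unit 1B: $155,200 · Unit 4A: $147,300 · Unit 2B: $37,500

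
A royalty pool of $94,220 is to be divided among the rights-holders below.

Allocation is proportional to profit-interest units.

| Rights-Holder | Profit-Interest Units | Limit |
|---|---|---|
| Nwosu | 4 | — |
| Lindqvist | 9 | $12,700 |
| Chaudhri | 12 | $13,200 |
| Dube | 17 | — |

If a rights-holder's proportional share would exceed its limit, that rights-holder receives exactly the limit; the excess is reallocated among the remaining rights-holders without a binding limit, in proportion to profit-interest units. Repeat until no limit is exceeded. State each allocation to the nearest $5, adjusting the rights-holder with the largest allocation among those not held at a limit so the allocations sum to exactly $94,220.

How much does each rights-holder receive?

Nwosu: $13,015 | Lindqvist: $12,700 | Chaudhri: $13,200 | Dube: $55,305

Profit-interest units total: 42.
Pro-rata shares before constraints: Nwosu 8,973.33; Lindqvist 20,190.00; Chaudhri 26,920.00; Dube 38,136.67.
Held at cap: Lindqvist ($12,700), Chaudhri ($13,200); balance $68,320 reallocated over remaining profit-interest units 21.
Remaining shares: Nwosu 13,013.33 → $13,015; Dube 55,306.67 → $55,305.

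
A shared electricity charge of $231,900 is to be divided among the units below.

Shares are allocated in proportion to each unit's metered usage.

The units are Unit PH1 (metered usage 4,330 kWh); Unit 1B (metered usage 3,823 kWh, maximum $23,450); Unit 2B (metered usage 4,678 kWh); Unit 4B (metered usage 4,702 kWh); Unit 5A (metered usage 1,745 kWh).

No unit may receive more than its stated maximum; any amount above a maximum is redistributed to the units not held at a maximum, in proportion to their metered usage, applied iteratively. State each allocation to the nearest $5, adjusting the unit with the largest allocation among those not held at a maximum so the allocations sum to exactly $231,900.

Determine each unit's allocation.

Unit PH1: $58,400 · Unit 1B: $23,450 · Unit 2B: $63,095 · Unit 4B: $63,420 · Unit 5A: $23,535

Sum of metered usage: 19,278.
Unconstrained shares: Unit PH1 52,086.68; Unit 1B 45,987.85; Unit 2B 56,272.86; Unit 4B 56,561.56; Unit 5A 20,991.05.
Capped: Unit 1B ($23,450); balance $208,450 reallocated over remaining metered usage 15,455.
Remaining shares: Unit PH1 58,401.07 → $58,400; Unit 2B 63,094.73 → $63,095; Unit 4B 63,418.43 → $63,420; Unit 5A 23,535.77 → $23,535.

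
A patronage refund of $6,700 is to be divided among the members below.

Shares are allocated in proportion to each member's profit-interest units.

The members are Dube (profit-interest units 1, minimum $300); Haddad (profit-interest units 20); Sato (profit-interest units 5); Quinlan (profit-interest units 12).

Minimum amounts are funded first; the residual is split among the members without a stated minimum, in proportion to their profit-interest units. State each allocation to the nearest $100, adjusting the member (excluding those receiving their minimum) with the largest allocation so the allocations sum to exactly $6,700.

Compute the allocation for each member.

Dube: $300 | Haddad: $3,400 | Sato: $900 | Quinlan: $2,100

Guaranteed amounts: Dube $300. Balance $6,400.
Balance split over remaining profit-interest units 37: Haddad 3,459.46 → $3,500; Sato 864.86 → $900; Quinlan 2,075.68 → $2,100.
Rounding difference −$100 applied to Haddad → $3,400.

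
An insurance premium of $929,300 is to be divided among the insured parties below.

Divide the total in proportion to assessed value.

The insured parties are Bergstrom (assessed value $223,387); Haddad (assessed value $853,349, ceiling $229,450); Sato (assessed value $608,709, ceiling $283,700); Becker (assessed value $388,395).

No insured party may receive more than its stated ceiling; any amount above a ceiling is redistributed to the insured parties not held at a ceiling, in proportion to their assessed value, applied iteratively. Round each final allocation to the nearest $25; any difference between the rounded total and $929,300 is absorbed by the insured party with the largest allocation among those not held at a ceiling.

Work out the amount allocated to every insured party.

Combined assessed value = 2,073,840.
Pro-rata shares before constraints: Bergstrom 100,101.04; Haddad 382,390.75; Sato 272,766.11; Becker 174,042.10.
Capped: Haddad ($229,450); remaining pool $699,850 reallocated over remaining assessed value 1,220,491.
Capped: Sato ($283,700); remaining pool $416,150 reallocated over remaining assessed value 611,782.
Remaining shares: Bergstrom 151,953.64 → $151,950; Becker 264,196.36 → $264,200.

Bergstrom: $151,950 | Haddad: $229,450 | Sato: $283,700 | Becker: $264,200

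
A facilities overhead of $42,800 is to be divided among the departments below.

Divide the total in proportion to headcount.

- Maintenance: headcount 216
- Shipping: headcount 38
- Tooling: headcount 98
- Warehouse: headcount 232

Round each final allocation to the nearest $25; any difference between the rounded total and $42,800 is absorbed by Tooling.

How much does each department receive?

Maintenance: $15,825 · Shipping: $2,775 · Tooling: $7,200 · Warehouse: $17,000

Sum of headcount: 584.
Raw shares: Maintenance 216/584 × $42,800 = 15,830.14; Shipping 38/584 × $42,800 = 2,784.93; Tooling 98/584 × $42,800 = 7,182.19; Warehouse 232/584 × $42,800 = 17,002.74.
At nearest $25: Maintenance $15,825; Shipping $2,775; Tooling $7,175; Warehouse $17,000. Sum = $42,775.
Difference $42,800 − $42,775 = +$25 applied to Tooling: Tooling becomes $7,200.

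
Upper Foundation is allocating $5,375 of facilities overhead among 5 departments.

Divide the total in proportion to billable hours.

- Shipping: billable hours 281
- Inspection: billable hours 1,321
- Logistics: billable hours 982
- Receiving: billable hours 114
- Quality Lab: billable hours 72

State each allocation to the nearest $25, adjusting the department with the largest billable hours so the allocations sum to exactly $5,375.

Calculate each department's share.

Total billable hours = 281 + 1,321 + 982 + 114 + 72 = 2,770.
Proportional shares: Shipping 545.26; Inspection 2,563.31; Logistics 1,905.51; Receiving 221.21; Quality Lab 139.71.
After rounding ($25): Shipping $550; Inspection $2,575; Logistics $1,900; Receiving $225; Quality Lab $150. Sum = $5,400.
Difference $5,375 − $5,400 = −$25 applied to largest billable hours (Inspection): Inspection becomes $2,550.

Shipping: $550 · Inspection: $2,550 · Logistics: $1,900 · Receiving: $225 · Quality Lab: $150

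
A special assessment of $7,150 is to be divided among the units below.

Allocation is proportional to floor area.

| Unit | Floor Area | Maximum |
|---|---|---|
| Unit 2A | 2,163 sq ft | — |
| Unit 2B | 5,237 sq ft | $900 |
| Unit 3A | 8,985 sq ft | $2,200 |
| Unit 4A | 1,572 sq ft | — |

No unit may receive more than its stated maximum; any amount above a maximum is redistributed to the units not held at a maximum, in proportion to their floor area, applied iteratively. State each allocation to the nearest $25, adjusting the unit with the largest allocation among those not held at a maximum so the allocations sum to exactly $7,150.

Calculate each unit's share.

Unit 2A: $2,350; Unit 2B: $900; Unit 3A: $2,200; Unit 4A: $1,700

Floor area total: 17,957.
Proportional shares (ignoring caps): Unit 2A 861.25; Unit 2B 2,085.23; Unit 3A 3,577.59; Unit 4A 625.93.
Cap binds for Unit 2B ($900), Unit 3A ($2,200); balance $4,050 reallocated over remaining floor area 3,735.
Remaining shares: Unit 2A 2,345.42 → $2,350; Unit 4A 1,704.58 → $1,700.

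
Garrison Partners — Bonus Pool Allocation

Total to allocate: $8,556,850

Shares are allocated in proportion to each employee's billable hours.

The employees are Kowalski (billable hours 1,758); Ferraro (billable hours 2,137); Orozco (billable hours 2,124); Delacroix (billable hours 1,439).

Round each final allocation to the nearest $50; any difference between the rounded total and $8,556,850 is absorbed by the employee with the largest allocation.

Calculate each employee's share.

Combined billable hours = 7,458.
Raw shares: Kowalski 1,758/7,458 × $8,556,850 = 2,017,020.96; Ferraro 2,137/7,458 × $8,556,850 = 2,451,862.22; Orozco 2,124/7,458 × $8,556,850 = 2,436,946.82; Delacroix 1,439/7,458 × $8,556,850 = 1,651,020.00.
Rounded to nearest $50: Kowalski $2,017,000; Ferraro $2,451,850; Orozco $2,436,950; Delacroix $1,651,000. Sum = $8,556,800.
Difference $8,556,850 − $8,556,800 = +$50 applied to largest allocation (Ferraro): Ferraro becomes $2,451,900.

Kowalski: $2,017,000; Ferraro: $2,451,900; Orozco: $2,436,950; Delacroix: $1,651,000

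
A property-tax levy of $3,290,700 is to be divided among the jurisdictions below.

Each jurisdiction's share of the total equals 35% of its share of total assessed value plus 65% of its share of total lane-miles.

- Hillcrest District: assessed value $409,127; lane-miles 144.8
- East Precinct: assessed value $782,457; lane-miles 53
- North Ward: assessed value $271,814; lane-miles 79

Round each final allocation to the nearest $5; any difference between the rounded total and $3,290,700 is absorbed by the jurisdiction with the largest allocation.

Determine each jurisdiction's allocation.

Totals — assessed value 1,463,398, lane-miles 276.8.
Composite weights (35% assessed value + 65% lane-miles): Hillcrest District 0.4379; East Precinct 0.3116; North Ward 0.2505.
Proportional shares: Hillcrest District 1,440,930.25; East Precinct 1,025,375.05; North Ward 824,394.70.
At nearest $5: Hillcrest District $1,440,930; East Precinct $1,025,375; North Ward $824,395. Sum = $3,290,700.
Rounded total matches; no reconciliation needed.

Hillcrest District: $1,440,930 | East Precinct: $1,025,375 | North Ward: $824,395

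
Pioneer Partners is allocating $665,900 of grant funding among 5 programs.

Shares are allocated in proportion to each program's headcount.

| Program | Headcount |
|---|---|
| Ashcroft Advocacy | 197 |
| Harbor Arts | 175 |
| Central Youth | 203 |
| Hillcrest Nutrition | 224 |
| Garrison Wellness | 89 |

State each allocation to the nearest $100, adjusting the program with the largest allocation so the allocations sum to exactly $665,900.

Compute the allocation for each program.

Ashcroft Advocacy: $147,700; Harbor Arts: $131,200; Central Youth: $152,200; Hillcrest Nutrition: $168,100; Garrison Wellness: $66,700

Combined headcount = 888.
Raw shares: Ashcroft Advocacy 197/888 × $665,900 = 147,727.82; Harbor Arts 175/888 × $665,900 = 131,230.29; Central Youth 203/888 × $665,900 = 152,227.14; Hillcrest Nutrition 224/888 × $665,900 = 167,974.77; Garrison Wellness 89/888 × $665,900 = 66,739.98.
Rounded to nearest $100: Ashcroft Advocacy $147,700; Harbor Arts $131,200; Central Youth $152,200; Hillcrest Nutrition $168,000; Garrison Wellness $66,700. Sum = $665,800.
Difference $665,900 − $665,800 = +$100 applied to largest allocation (Hillcrest Nutrition): Hillcrest Nutrition becomes $168,100.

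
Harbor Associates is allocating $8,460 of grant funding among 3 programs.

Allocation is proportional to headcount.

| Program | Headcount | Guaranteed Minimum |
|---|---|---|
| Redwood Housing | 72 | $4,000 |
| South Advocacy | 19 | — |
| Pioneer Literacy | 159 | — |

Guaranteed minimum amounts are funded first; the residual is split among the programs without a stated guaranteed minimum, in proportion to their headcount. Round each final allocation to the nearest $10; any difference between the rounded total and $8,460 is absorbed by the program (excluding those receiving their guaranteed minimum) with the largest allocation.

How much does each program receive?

Redwood Housing: $4,000; South Advocacy: $480; Pioneer Literacy: $3,980

Minimums first: Redwood Housing $4,000. Balance $4,460.
Balance split over remaining headcount 178: South Advocacy 476.07 → $480; Pioneer Literacy 3,983.93 → $3,980.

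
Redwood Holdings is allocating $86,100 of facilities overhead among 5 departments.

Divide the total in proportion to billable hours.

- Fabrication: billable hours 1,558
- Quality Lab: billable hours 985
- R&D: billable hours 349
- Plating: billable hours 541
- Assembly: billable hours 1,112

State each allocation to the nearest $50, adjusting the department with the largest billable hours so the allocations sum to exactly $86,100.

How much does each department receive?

Billable hours total: 1,558 + 985 + 349 + 541 + 1,112 = 4,545.
Raw shares: Fabrication 29,514.59; Quality Lab 18,659.74; R&D 6,611.42; Plating 10,248.65; Assembly 21,065.61.
At nearest $50: Fabrication $29,500; Quality Lab $18,650; R&D $6,600; Plating $10,250; Assembly $21,050. Sum = $86,050.
Difference $86,100 − $86,050 = +$50 applied to largest billable hours (Fabrication): Fabrication becomes $29,550.

Fabrication: $29,550 · Quality Lab: $18,650 · R&D: $6,600 · Plating: $10,250 · Assembly: $21,050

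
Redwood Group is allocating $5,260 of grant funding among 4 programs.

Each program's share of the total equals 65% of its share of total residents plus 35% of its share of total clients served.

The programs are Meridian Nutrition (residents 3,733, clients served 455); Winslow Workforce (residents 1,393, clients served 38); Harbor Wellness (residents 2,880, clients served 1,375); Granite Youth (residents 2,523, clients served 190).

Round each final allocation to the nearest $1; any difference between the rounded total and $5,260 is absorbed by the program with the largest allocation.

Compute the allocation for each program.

Totals — residents 10,529, clients served 2,058.
Blended shares (65% residents + 35% clients served): Meridian Nutrition 0.3078; Winslow Workforce 0.0925; Harbor Wellness 0.4116; Granite Youth 0.1881.
Unrounded shares: Meridian Nutrition 1,619.21; Winslow Workforce 486.33; Harbor Wellness 2,165.22; Granite Youth 989.24.
After rounding ($1): Meridian Nutrition $1,619; Winslow Workforce $486; Harbor Wellness $2,165; Granite Youth $989. Sum = $5,259.
Difference $5,260 − $5,259 = +$1 applied to largest allocation (Harbor Wellness): Harbor Wellness becomes $2,166.

Meridian Nutrition: $1,619; Winslow Workforce: $486; Harbor Wellness: $2,166; Granite Youth: $989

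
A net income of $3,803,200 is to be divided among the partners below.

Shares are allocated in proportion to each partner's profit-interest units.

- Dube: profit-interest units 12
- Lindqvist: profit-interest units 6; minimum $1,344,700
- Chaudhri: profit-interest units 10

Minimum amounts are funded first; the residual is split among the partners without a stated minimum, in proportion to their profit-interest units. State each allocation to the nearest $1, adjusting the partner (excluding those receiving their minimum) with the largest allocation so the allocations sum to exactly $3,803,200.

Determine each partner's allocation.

Dube: $1,341,000 | Lindqvist: $1,344,700 | Chaudhri: $1,117,500

Fund the minimums — Lindqvist $1,344,700. Residual $2,458,500.
Residual split over remaining profit-interest units 22: Dube 1,341,000.00 → $1,341,000; Chaudhri 1,117,500.00 → $1,117,500.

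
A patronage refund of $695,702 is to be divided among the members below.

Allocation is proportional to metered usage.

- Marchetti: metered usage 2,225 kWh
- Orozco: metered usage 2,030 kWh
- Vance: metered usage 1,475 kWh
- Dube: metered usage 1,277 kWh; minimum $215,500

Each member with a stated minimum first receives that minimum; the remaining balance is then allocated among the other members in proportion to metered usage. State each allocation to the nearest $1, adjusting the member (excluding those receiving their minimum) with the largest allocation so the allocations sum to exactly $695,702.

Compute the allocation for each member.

Guaranteed amounts: Dube $215,500. Balance $480,202.
Balance split over remaining metered usage 5,730: Marchetti 186,465.87 → $186,466; Orozco 170,123.92 → $170,124; Vance 123,612.21 → $123,612.

Marchetti: $186,466 | Orozco: $170,124 | Vance: $123,612 | Dube: $215,500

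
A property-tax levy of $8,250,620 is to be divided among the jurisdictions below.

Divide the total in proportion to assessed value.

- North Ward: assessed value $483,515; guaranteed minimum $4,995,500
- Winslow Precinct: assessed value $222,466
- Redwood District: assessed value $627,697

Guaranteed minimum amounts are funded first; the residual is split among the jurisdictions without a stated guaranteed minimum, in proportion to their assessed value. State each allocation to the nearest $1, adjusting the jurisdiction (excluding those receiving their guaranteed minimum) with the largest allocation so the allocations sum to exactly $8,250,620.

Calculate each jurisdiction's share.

Fund the minimums — North Ward $4,995,500. Residual $3,255,120.
Residual split over remaining assessed value 850,163: Winslow Precinct 851,781.98 → $851,782; Redwood District 2,403,338.02 → $2,403,338.

North Ward: $4,995,500 · Winslow Precinct: $851,782 · Redwood District: $2,403,338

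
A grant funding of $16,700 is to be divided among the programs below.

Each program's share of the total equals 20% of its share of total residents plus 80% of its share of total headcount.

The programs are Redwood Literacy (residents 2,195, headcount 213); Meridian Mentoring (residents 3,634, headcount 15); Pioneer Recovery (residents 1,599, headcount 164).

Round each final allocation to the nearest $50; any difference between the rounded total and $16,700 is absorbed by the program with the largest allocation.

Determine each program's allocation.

Redwood Literacy: $8,250; Meridian Mentoring: $2,150; Pioneer Recovery: $6,300

Residents total 7,428; headcount total 392.
Blended shares (20% residents + 80% headcount): Redwood Literacy 0.4938; Meridian Mentoring 0.1285; Pioneer Recovery 0.3777.
Raw shares: Redwood Literacy 8,246.37; Meridian Mentoring 2,145.25; Pioneer Recovery 6,308.38.
At nearest $50: Redwood Literacy $8,250; Meridian Mentoring $2,150; Pioneer Recovery $6,300. Sum = $16,700.
Sum already equals the total — no adjustment.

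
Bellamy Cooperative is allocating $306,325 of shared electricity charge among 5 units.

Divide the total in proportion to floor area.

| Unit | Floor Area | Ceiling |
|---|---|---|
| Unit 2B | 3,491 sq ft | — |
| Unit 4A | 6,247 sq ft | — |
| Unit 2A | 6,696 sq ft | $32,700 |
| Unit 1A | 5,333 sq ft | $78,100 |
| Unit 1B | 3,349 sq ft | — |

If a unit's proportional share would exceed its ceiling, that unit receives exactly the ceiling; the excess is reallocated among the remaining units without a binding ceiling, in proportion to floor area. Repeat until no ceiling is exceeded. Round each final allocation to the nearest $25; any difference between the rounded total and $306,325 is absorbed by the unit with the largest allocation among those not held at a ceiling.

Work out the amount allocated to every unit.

Unit 2B: $52,150 · Unit 4A: $93,350 · Unit 2A: $32,700 · Unit 1A: $78,100 · Unit 1B: $50,025

Floor area total: 25,116.
Unconstrained shares: Unit 2B 42,577.66; Unit 4A 76,190.96; Unit 2A 81,667.15; Unit 1A 65,043.45; Unit 1B 40,845.77.
Capped: Unit 2A ($32,700); balance $273,625 reallocated over remaining floor area 18,420.
Capped: Unit 1A ($78,100); balance $195,525 reallocated over remaining floor area 13,087.
Shares after redistribution: Unit 2B 52,156.93 → $52,150; Unit 4A 93,332.67 → $93,325; Unit 1B 50,035.40 → $50,025.
Rounding difference +$25 applied to Unit 4A → $93,350.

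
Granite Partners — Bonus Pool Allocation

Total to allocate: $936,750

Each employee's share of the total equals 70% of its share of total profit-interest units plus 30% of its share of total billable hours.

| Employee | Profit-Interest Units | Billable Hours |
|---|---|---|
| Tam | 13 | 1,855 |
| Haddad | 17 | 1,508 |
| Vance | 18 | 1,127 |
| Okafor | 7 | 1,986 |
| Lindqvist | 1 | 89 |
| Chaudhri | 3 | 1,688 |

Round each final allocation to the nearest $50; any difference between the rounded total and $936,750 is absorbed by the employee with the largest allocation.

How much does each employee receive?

Totals — profit-interest units 59, billable hours 8,253.
Blended shares (70% profit-interest units + 30% billable hours): Tam 0.2217; Haddad 0.2565; Vance 0.2545; Okafor 0.1552; Lindqvist 0.0151; Chaudhri 0.0970.
Raw shares: Tam 207,646.86; Haddad 240,287.00; Vance 238,427.46; Okafor 145,423.67; Lindqvist 14,144.54; Chaudhri 90,820.47.
Rounded to nearest $50: Tam $207,650; Haddad $240,300; Vance $238,450; Okafor $145,400; Lindqvist $14,150; Chaudhri $90,800. Sum = $936,750.
Rounded total matches; no reconciliation needed.

Tam: $207,650 · Haddad: $240,300 · Vance: $238,450 · Okafor: $145,400 · Lindqvist: $14,150 · Chaudhri: $90,800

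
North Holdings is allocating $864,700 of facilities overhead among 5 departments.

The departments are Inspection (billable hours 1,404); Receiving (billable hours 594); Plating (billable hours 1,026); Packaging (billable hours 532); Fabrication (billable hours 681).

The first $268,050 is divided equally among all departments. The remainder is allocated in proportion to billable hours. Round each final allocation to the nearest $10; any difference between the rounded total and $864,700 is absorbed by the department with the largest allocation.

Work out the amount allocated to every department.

Inspection: $251,310 · Receiving: $137,260 · Plating: $198,090 · Packaging: $128,530 · Fabrication: $149,510

First tranche $268,050 split equally: $53,610 each.
Remainder $596,650 by billable hours (total 4,237): Inspection 197,709.84 → $197,710; Receiving 83,646.47 → $83,650; Plating 144,480.27 → $144,480; Packaging 74,915.70 → $74,920; Fabrication 95,897.72 → $95,900.
Rounding difference −$10 on remainder applied to Inspection.
Totals: Inspection $53,610 + $197,700 = $251,310; Receiving $53,610 + $83,650 = $137,260; Plating $53,610 + $144,480 = $198,090; Packaging $53,610 + $74,920 = $128,530; Fabrication $53,610 + $95,900 = $149,510.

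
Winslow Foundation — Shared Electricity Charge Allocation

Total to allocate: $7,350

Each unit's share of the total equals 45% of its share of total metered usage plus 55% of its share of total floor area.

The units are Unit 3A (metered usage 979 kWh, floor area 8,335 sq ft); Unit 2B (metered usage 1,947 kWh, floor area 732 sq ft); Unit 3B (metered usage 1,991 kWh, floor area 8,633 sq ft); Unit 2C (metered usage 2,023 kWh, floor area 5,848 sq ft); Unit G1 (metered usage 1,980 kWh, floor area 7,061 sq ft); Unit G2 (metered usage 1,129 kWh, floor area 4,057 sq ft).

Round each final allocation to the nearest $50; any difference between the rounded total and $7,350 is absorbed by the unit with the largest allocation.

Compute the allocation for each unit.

Unit 3A: $1,300 · Unit 2B: $750 · Unit 3B: $1,600 · Unit 2C: $1,350 · Unit G1: $1,500 · Unit G2: $850

Metered usage total 10,049; floor area total 34,666.
Composite weights (45% metered usage + 55% floor area): Unit 3A 0.1761; Unit 2B 0.0988; Unit 3B 0.2261; Unit 2C 0.1834; Unit G1 0.2007; Unit G2 0.1149.
Proportional shares: Unit 3A 1,294.19; Unit 2B 726.19; Unit 3B 1,662.03; Unit 2C 1,347.80; Unit G1 1,475.09; Unit G2 844.69.
Rounded to nearest $50: Unit 3A $1,300; Unit 2B $750; Unit 3B $1,650; Unit 2C $1,350; Unit G1 $1,500; Unit G2 $850. Sum = $7,400.
Difference $7,350 − $7,400 = −$50 applied to largest allocation (Unit 3B): Unit 3B becomes $1,600.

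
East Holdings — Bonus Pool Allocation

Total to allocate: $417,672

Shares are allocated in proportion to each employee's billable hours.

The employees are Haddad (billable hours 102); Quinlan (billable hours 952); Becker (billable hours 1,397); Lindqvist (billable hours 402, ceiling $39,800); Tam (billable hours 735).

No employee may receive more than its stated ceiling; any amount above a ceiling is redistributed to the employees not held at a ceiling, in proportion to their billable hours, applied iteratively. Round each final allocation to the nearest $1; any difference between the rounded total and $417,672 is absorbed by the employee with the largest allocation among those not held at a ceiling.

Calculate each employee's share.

Combined billable hours = 3,588.
Proportional shares (ignoring caps): Haddad 11,873.62; Quinlan 110,820.44; Becker 162,622.01; Lindqvist 46,796.03; Tam 85,559.90.
Capped: Lindqvist ($39,800); balance $377,872 reallocated over remaining billable hours 3,186.
Shares after redistribution: Haddad 12,097.60 → $12,098; Quinlan 112,910.91 → $112,911; Becker 165,689.64 → $165,690; Tam 87,173.86 → $87,174.
Rounding difference −$1 applied to Becker → $165,689.

Haddad: $12,098 | Quinlan: $112,911 | Becker: $165,689 | Lindqvist: $39,800 | Tam: $87,174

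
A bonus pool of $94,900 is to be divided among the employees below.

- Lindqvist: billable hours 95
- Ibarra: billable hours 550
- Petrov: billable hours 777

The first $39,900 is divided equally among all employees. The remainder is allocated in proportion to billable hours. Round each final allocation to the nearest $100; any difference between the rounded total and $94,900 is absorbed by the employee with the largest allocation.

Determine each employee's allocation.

Equal tier: $39,900 ÷ 3 = $13,300 apiece.
Remainder $55,000 by billable hours (total 1,422): Lindqvist 3,674.40 → $3,700; Ibarra 21,272.86 → $21,300; Petrov 30,052.74 → $30,100.
Rounding difference −$100 on remainder applied to Petrov.
Totals: Lindqvist $13,300 + $3,700 = $17,000; Ibarra $13,300 + $21,300 = $34,600; Petrov $13,300 + $30,000 = $43,300.

Lindqvist: $17,000 · Ibarra: $34,600 · Petrov: $43,300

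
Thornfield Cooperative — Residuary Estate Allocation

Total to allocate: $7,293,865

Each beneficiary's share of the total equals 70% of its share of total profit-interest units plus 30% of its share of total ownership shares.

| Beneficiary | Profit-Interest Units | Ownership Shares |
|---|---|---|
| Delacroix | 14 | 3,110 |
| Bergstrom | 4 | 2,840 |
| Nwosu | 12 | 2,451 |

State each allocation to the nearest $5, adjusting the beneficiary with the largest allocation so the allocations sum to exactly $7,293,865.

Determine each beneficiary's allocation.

Totals — profit-interest units 30, ownership shares 8,401.
Blended shares (70% profit-interest units + 30% ownership shares): Delacroix 0.4377; Bergstrom 0.1947; Nwosu 0.3675.
Pro-rata amounts: Delacroix 3,192,706.14; Bergstrom 1,420,478.98; Nwosu 2,680,679.88.
After rounding ($5): Delacroix $3,192,705; Bergstrom $1,420,480; Nwosu $2,680,680. Sum = $7,293,865.
Rounded total matches; no reconciliation needed.

Delacroix: $3,192,705 · Bergstrom: $1,420,480 · Nwosu: $2,680,680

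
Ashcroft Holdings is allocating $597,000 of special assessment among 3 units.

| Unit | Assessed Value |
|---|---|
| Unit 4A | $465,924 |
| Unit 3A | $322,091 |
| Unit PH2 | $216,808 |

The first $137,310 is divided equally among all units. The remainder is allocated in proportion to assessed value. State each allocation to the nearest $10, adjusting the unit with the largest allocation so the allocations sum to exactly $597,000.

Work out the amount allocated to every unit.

$137,310 shared equally gives $45,770 per unit.
Remainder $459,690 by assessed value (total 1,004,823): Unit 4A 213,152.57 → $213,150; Unit 3A 147,351.34 → $147,350; Unit PH2 99,186.09 → $99,190.
Totals: Unit 4A $45,770 + $213,150 = $258,920; Unit 3A $45,770 + $147,350 = $193,120; Unit PH2 $45,770 + $99,190 = $144,960.

Unit 4A: $258,920; Unit 3A: $193,120; Unit PH2: $144,960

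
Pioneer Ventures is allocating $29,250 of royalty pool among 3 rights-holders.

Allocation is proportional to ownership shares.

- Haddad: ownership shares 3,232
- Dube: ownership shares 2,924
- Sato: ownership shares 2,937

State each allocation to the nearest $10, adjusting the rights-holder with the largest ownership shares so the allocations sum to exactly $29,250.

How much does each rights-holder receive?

Sum of ownership shares: 9,093.
Proportional shares: Haddad 3,232/9,093 × $29,250 = 10,396.57; Dube 2,924/9,093 × $29,250 = 9,405.81; Sato 2,937/9,093 × $29,250 = 9,447.62.
After rounding ($10): Haddad $10,400; Dube $9,410; Sato $9,450. Sum = $29,260.
Difference $29,250 − $29,260 = −$10 applied to largest ownership shares (Haddad): Haddad becomes $10,390.

Haddad: $10,390 | Dube: $9,410 | Sato: $9,450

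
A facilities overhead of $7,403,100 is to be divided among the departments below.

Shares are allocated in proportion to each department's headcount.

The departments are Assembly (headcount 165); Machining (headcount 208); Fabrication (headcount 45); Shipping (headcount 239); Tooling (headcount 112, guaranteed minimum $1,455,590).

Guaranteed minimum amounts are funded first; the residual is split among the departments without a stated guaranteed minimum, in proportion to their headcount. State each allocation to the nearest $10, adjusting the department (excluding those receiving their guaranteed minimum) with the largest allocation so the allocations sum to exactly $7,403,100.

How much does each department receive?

Assembly: $1,493,670 · Machining: $1,882,930 · Fabrication: $407,360 · Shipping: $2,163,550 · Tooling: $1,455,590

Guaranteed amounts: Tooling $1,455,590. Remaining pool $5,947,510.
Remaining pool split over remaining headcount 657: Assembly 1,493,666.89 → $1,493,670; Machining 1,882,925.54 → $1,882,930; Fabrication 407,363.70 → $407,360; Shipping 2,163,553.87 → $2,163,550.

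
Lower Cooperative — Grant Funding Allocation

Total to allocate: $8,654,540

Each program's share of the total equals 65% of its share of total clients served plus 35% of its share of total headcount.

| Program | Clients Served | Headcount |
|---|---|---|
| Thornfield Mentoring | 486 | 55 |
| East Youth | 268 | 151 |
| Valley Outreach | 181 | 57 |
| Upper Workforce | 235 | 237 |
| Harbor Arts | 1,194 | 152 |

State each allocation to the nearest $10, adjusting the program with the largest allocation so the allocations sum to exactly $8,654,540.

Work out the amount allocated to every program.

Thornfield Mentoring: $1,412,020; East Youth: $1,339,260; Valley Outreach: $695,530; Upper Workforce: $1,660,280; Harbor Arts: $3,547,450

Totals — clients served 2,364, headcount 652.
Blended shares (65% clients served + 35% headcount): Thornfield Mentoring 0.1632; East Youth 0.1547; Valley Outreach 0.0804; Upper Workforce 0.1918; Harbor Arts 0.4099.
Unrounded shares: Thornfield Mentoring 1,412,022.66; East Youth 1,339,263.63; Valley Outreach 695,526.46; Upper Workforce 1,660,278.17; Harbor Arts 3,547,449.08.
After rounding ($10): Thornfield Mentoring $1,412,020; East Youth $1,339,260; Valley Outreach $695,530; Upper Workforce $1,660,280; Harbor Arts $3,547,450. Sum = $8,654,540.
No rounding difference to absorb.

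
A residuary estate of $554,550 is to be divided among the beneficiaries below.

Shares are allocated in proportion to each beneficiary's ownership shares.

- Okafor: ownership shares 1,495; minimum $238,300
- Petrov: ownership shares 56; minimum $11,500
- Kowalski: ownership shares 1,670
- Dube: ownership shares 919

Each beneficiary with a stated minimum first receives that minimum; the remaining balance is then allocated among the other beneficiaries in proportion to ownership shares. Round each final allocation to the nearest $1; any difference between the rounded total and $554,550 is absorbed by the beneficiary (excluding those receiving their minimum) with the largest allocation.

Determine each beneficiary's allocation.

Fund the minimums — Okafor $238,300; Petrov $11,500. Remaining pool $304,750.
Remaining pool split over remaining ownership shares 2,589: Kowalski 196,574.93 → $196,575; Dube 108,175.07 → $108,175.

Okafor: $238,300; Petrov: $11,500; Kowalski: $196,575; Dube: $108,175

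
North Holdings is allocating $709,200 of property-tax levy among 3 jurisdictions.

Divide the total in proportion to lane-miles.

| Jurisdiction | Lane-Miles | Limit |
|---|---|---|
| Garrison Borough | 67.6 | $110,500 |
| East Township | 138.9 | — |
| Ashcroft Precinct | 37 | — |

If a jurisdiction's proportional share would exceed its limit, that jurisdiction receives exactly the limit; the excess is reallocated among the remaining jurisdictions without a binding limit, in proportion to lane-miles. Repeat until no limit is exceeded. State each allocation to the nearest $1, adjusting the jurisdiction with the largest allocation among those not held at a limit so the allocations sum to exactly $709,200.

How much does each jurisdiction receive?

Garrison Borough: $110,500; East Township: $472,765; Ashcroft Precinct: $125,935

Lane-miles total: 243.5.
Proportional shares (ignoring caps): Garrison Borough 196,886.74; East Township 404,549.82; Ashcroft Precinct 107,763.45.
Cap binds for Garrison Borough ($110,500); remaining pool $598,700 reallocated over remaining lane-miles 175.9.
Shares after redistribution: East Township 472,765.38 → $472,765; Ashcroft Precinct 125,934.62 → $125,935.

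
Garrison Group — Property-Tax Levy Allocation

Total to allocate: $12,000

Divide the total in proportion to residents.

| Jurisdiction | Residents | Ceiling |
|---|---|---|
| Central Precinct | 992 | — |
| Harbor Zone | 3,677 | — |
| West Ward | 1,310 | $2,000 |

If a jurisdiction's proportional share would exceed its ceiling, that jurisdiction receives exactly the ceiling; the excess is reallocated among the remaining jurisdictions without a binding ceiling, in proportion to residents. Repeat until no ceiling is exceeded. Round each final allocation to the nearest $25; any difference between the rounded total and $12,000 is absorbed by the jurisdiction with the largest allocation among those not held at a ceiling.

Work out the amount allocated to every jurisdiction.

Central Precinct: $2,125 · Harbor Zone: $7,875 · West Ward: $2,000

Combined residents = 5,979.
Proportional shares (ignoring caps): Central Precinct 1,990.97; Harbor Zone 7,379.83; West Ward 2,629.20.
Held at cap: West Ward ($2,000); remaining pool $10,000 reallocated over remaining residents 4,669.
Redistributed shares: Central Precinct 2,124.65 → $2,125; Harbor Zone 7,875.35 → $7,875.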